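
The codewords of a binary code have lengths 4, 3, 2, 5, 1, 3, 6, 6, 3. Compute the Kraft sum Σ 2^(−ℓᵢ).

1.25

With common denominator 2^6 = 64: Σ 2^(−ℓᵢ) = 4/64 + 8/64 + 16/64 + 2/64 + 32/64 + 8/64 + 1/64 + 1/64 + 8/64 = 80/64 = 1.25.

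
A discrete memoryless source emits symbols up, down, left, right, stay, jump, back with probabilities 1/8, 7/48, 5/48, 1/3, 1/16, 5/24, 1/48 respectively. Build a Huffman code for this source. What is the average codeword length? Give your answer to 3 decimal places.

Repeatedly combine the two least-probable nodes; the expected code length is the sum of the merged weights.
merge 1/48 + 1/16 → 1/12
merge 1/12 + 5/48 → 3/16
merge 1/8 + 7/48 → 13/48
merge 3/16 + 5/24 → 19/48
merge 13/48 + 1/3 → 29/48
merge 19/48 + 29/48 → 1
L = 1/12 + 3/16 + 13/48 + 19/48 + 29/48 + 1 = 61/24 ≈ 2.542 bits/symbol.

2.542 bits/symbol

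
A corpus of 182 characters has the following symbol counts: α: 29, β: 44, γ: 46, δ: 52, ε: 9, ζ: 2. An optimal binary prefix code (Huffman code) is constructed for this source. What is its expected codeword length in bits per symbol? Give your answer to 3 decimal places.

Probabilities are the counts divided by 182.
Repeatedly combine the two least-probable nodes; the expected code length is the sum of the merged weights.
merge 1/91 + 9/182 → 11/182
merge 11/182 + 29/182 → 20/91
merge 20/91 + 22/91 → 6/13
merge 23/91 + 2/7 → 7/13
merge 6/13 + 7/13 → 1
L = 11/182 + 20/91 + 6/13 + 7/13 + 1 = 415/182 ≈ 2.280 bits/symbol.

2.280 bits/symbol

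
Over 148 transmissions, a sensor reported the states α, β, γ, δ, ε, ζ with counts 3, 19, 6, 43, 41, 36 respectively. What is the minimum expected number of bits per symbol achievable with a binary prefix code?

2.25 bits/symbol

Probabilities are the counts divided by 148.
Repeatedly combine the two least-probable nodes; the expected code length is the sum of the merged weights.
merge 3/148 + 3/74 → 9/148
merge 9/148 + 19/148 → 7/37
merge 7/37 + 9/37 → 16/37
merge 41/148 + 43/148 → 21/37
merge 16/37 + 21/37 → 1
L = 9/148 + 7/37 + 16/37 + 21/37 + 1 = 9/4 = 2.25 bits/symbol.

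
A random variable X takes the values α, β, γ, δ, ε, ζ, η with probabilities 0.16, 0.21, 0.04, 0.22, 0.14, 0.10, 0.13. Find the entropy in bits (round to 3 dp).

H = −Σ pᵢ log₂ pᵢ.
−0.16·log₂(0.16) = 0.4230
−0.21·log₂(0.21) = 0.4728
−0.04·log₂(0.04) = 0.1858
−0.22·log₂(0.22) = 0.4806
−0.14·log₂(0.14) = 0.3971
−0.10·log₂(0.10) = 0.3322
−0.13·log₂(0.13) = 0.3826
Sum ≈ 2.6741 → 2.674 bits.

2.674 bits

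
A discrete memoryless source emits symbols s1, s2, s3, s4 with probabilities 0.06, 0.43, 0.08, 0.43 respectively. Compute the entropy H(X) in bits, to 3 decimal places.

1.582 bits

H = −Σ pᵢ log₂ pᵢ.
−0.06·log₂(0.06) = 0.2435
−0.43·log₂(0.43) = 0.5236
−0.08·log₂(0.08) = 0.2915
−0.43·log₂(0.43) = 0.5236
Sum ≈ 1.5822 → 1.582 bits.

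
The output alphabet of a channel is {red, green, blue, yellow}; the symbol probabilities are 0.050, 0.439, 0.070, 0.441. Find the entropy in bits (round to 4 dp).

1.5269 bits

H = −Σ pᵢ log₂ pᵢ.
−0.050·log₂(0.050) = 0.2161
−0.439·log₂(0.439) = 0.5214
−0.070·log₂(0.070) = 0.2686
−0.441·log₂(0.441) = 0.5209
Sum ≈ 1.5269 → 1.5269 bits.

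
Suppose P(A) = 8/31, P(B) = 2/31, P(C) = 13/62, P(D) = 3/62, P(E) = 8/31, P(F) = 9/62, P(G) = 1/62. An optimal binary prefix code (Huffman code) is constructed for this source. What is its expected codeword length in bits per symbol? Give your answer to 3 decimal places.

Repeatedly combine the two least-probable nodes; the expected code length is the sum of the merged weights.
merge 1/62 + 3/62 → 2/31
merge 2/31 + 2/31 → 4/31
merge 4/31 + 9/62 → 17/62
merge 13/62 + 8/31 → 29/62
merge 8/31 + 17/62 → 33/62
merge 29/62 + 33/62 → 1
L = 2/31 + 4/31 + 17/62 + 29/62 + 33/62 + 1 = 153/62 ≈ 2.468 bits/symbol.

2.468 bits/symbol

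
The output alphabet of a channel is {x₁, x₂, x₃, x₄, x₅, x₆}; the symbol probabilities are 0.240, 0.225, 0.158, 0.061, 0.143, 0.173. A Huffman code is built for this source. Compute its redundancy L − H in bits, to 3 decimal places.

Entropy H = −Σ p log₂ p ≈ 2.4842 bits.
Huffman merges: 61/1000+143/1000→51/250; 79/500+173/1000→331/1000; 51/250+9/40→429/1000; 6/25+331/1000→571/1000; 429/1000+571/1000→1. L = 507/200 ≈ 2.5350.
L − H = 2.5350 − 2.4842 = 0.051 bits.

0.051 bits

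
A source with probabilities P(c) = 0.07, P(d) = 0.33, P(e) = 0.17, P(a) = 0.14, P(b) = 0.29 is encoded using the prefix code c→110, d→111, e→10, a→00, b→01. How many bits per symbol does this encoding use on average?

L̄ = Σ pᵢ·ℓᵢ = 0.07·3 + 0.33·3 + 0.17·2 + 0.14·2 + 0.29·2 = 2.4 bits/symbol.

2.4 bits/symbol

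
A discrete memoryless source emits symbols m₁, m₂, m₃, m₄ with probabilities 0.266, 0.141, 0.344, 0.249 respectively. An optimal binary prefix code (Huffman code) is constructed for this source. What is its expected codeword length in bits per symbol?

Repeatedly combine the two least-probable nodes; the expected code length is the sum of the merged weights.
merge 141/1000 + 249/1000 → 39/100
merge 133/500 + 43/125 → 61/100
merge 39/100 + 61/100 → 1
L = 39/100 + 61/100 + 1 = 2 bits/symbol.

2 bits/symbol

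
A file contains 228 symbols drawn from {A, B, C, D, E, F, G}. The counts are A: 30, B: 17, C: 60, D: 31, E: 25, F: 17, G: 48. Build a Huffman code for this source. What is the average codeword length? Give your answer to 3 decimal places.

2.675 bits/symbol

Probabilities are the counts divided by 228.
Repeatedly combine the two least-probable nodes; the expected code length is the sum of the merged weights.
merge 17/228 + 17/228 → 17/114
merge 25/228 + 5/38 → 55/228
merge 31/228 + 17/114 → 65/228
merge 4/19 + 55/228 → 103/228
merge 5/19 + 65/228 → 125/228
merge 103/228 + 125/228 → 1
L = 17/114 + 55/228 + 65/228 + 103/228 + 125/228 + 1 = 305/114 ≈ 2.675 bits/symbol.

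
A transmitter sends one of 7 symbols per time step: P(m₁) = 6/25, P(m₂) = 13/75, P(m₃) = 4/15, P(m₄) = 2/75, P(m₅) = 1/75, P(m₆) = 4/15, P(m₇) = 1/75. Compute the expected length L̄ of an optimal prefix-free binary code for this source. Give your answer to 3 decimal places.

2.307 bits/symbol

Repeatedly combine the two least-probable nodes; the expected code length is the sum of the merged weights.
merge 1/75 + 1/75 → 2/75
merge 2/75 + 2/75 → 4/75
merge 4/75 + 13/75 → 17/75
merge 17/75 + 6/25 → 7/15
merge 4/15 + 4/15 → 8/15
merge 7/15 + 8/15 → 1
L = 2/75 + 4/75 + 17/75 + 7/15 + 8/15 + 1 = 173/75 ≈ 2.307 bits/symbol.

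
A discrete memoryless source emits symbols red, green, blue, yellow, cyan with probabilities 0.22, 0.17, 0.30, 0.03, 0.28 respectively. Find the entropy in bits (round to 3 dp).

H = −Σ pᵢ log₂ pᵢ.
−0.22·log₂(0.22) = 0.4806
−0.17·log₂(0.17) = 0.4346
−0.30·log₂(0.30) = 0.5211
−0.03·log₂(0.03) = 0.1518
−0.28·log₂(0.28) = 0.5142
Sum ≈ 2.1022 → 2.102 bits.

2.102 bits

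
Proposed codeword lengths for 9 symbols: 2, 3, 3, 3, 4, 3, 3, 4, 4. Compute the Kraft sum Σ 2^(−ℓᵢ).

With common denominator 2^4 = 16: Σ 2^(−ℓᵢ) = 4/16 + 2/16 + 2/16 + 2/16 + 1/16 + 2/16 + 2/16 + 1/16 + 1/16 = 17/16 = 1.0625.

1.0625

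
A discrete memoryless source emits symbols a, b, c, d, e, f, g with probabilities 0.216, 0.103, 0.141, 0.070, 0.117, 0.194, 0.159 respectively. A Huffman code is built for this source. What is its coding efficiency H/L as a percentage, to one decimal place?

Entropy H = −Σ p log₂ p ≈ 2.7253 bits.
Huffman merges: 7/100+103/1000→173/1000; 117/1000+141/1000→129/500; 159/1000+173/1000→83/250; 97/500+27/125→41/100; 129/500+83/250→59/100; 41/100+59/100→1. L = 2763/1000 ≈ 2.7630.
Efficiency = H/L = 2.7253/2.7630 = 98.6%.

98.6%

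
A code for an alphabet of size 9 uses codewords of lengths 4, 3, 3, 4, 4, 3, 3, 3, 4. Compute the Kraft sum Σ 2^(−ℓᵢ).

0.875

With common denominator 2^4 = 16: Σ 2^(−ℓᵢ) = 1/16 + 2/16 + 2/16 + 1/16 + 1/16 + 2/16 + 2/16 + 2/16 + 1/16 = 14/16 = 0.875.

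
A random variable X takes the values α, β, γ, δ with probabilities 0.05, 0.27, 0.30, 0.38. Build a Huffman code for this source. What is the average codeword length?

Repeatedly combine the two least-probable nodes; the expected code length is the sum of the merged weights.
merge 1/20 + 27/100 → 8/25
merge 3/10 + 8/25 → 31/50
merge 19/50 + 31/50 → 1
L = 8/25 + 31/50 + 1 = 97/50 = 1.94 bits/symbol.

1.94 bits/symbol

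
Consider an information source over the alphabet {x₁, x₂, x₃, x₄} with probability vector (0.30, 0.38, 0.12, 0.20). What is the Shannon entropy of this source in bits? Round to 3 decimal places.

H = −Σ pᵢ log₂ pᵢ.
−0.30·log₂(0.30) = 0.5211
−0.38·log₂(0.38) = 0.5305
−0.12·log₂(0.12) = 0.3671
−0.20·log₂(0.20) = 0.4644
Sum ≈ 1.8830 → 1.883 bits.

1.883 bits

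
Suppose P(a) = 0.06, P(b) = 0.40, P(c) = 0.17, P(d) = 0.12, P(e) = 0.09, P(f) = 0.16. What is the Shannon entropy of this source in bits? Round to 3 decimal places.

2.310 bits

H = −Σ pᵢ log₂ pᵢ.
−0.06·log₂(0.06) = 0.2435
−0.40·log₂(0.40) = 0.5288
−0.17·log₂(0.17) = 0.4346
−0.12·log₂(0.12) = 0.3671
−0.09·log₂(0.09) = 0.3127
−0.16·log₂(0.16) = 0.4230
Sum ≈ 2.3096 → 2.310 bits.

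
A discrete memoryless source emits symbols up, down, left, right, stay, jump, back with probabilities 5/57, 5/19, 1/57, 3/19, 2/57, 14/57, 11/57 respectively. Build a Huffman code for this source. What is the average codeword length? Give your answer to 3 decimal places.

Repeatedly combine the two least-probable nodes; the expected code length is the sum of the merged weights.
merge 1/57 + 2/57 → 1/19
merge 1/19 + 5/57 → 8/57
merge 8/57 + 3/19 → 17/57
merge 11/57 + 14/57 → 25/57
merge 5/19 + 17/57 → 32/57
merge 25/57 + 32/57 → 1
L = 1/19 + 8/57 + 17/57 + 25/57 + 32/57 + 1 = 142/57 ≈ 2.491 bits/symbol.

2.491 bits/symbol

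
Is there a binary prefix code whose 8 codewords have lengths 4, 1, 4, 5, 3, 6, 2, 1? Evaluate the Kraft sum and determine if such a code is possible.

With common denominator 2^6 = 64: Σ 2^(−ℓᵢ) = 4/64 + 32/64 + 4/64 + 2/64 + 8/64 + 1/64 + 16/64 + 32/64 = 99/64 = 1.546875.
Kraft's inequality requires Σ ≤ 1; here Σ = 1.546875 > 1, so no such prefix code exists.

1.546875; no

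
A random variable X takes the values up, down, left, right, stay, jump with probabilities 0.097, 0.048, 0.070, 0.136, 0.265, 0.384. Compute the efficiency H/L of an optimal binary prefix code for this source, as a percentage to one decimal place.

Entropy H = −Σ p log₂ p ≈ 2.2347 bits.
Huffman merges: 6/125+7/100→59/500; 97/1000+59/500→43/200; 17/125+43/200→351/1000; 53/200+351/1000→77/125; 48/125+77/125→1. L = 23/10 ≈ 2.3000.
Efficiency = H/L = 2.2347/2.3000 = 97.2%.

97.2%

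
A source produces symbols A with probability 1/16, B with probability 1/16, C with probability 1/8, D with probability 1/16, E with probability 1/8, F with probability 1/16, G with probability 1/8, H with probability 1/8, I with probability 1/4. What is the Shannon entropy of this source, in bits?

Each probability is a power of 1/2, so log₂(1/p) is an integer.
H = Σ p·log₂(1/p) = 1/16·4 + 1/16·4 + 1/8·3 + 1/16·4 + 1/8·3 + 1/16·4 + 1/8·3 + 1/8·3 + 1/4·2 = 3 bits.

3 bits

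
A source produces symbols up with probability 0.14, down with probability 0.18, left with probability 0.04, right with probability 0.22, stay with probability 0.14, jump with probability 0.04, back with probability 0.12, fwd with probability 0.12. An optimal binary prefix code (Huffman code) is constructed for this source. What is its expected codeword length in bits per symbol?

2.86 bits/symbol

Repeatedly combine the two least-probable nodes; the expected code length is the sum of the merged weights.
merge 1/25 + 1/25 → 2/25
merge 2/25 + 3/25 → 1/5
merge 3/25 + 7/50 → 13/50
merge 7/50 + 9/50 → 8/25
merge 1/5 + 11/50 → 21/50
merge 13/50 + 8/25 → 29/50
merge 21/50 + 29/50 → 1
L = 2/25 + 1/5 + 13/50 + 8/25 + 21/50 + 29/50 + 1 = 143/50 = 2.86 bits/symbol.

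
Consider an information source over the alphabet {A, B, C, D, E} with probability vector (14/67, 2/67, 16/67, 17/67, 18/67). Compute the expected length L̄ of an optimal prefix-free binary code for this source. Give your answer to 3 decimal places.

2.239 bits/symbol

Repeatedly combine the two least-probable nodes; the expected code length is the sum of the merged weights.
merge 2/67 + 14/67 → 16/67
merge 16/67 + 16/67 → 32/67
merge 17/67 + 18/67 → 35/67
merge 32/67 + 35/67 → 1
L = 16/67 + 32/67 + 35/67 + 1 = 150/67 ≈ 2.239 bits/symbol.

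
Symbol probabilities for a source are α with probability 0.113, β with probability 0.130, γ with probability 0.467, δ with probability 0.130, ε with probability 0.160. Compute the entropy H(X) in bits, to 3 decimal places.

2.057 bits

H = −Σ pᵢ log₂ pᵢ.
−0.113·log₂(0.113) = 0.3555
−0.130·log₂(0.130) = 0.3826
−0.467·log₂(0.467) = 0.5130
−0.130·log₂(0.130) = 0.3826
−0.160·log₂(0.160) = 0.4230
Sum ≈ 2.0568 → 2.057 bits.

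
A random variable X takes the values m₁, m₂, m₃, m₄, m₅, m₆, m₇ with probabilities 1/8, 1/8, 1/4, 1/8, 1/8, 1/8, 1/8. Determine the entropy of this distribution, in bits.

2.75 bits

Each probability is a power of 1/2, so log₂(1/p) is an integer.
H = Σ p·log₂(1/p) = 1/8·3 + 1/8·3 + 1/4·2 + 1/8·3 + 1/8·3 + 1/8·3 + 1/8·3 = 2.75 bits.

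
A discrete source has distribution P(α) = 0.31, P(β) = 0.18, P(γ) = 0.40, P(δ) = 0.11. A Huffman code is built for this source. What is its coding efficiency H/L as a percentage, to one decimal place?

Entropy H = −Σ p log₂ p ≈ 1.8482 bits.
Huffman merges: 11/100+9/50→29/100; 29/100+31/100→3/5; 2/5+3/5→1. L = 189/100 ≈ 1.8900.
Efficiency = H/L = 1.8482/1.8900 = 97.8%.

97.8%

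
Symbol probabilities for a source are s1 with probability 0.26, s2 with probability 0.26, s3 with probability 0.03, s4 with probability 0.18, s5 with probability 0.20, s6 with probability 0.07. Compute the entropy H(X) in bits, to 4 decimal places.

2.3406 bits

H = −Σ pᵢ log₂ pᵢ.
−0.26·log₂(0.26) = 0.5053
−0.26·log₂(0.26) = 0.5053
−0.03·log₂(0.03) = 0.1518
−0.18·log₂(0.18) = 0.4453
−0.20·log₂(0.20) = 0.4644
−0.07·log₂(0.07) = 0.2686
Sum ≈ 2.3406 → 2.3406 bits.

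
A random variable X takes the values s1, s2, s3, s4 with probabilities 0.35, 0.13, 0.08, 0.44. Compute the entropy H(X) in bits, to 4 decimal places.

H = −Σ pᵢ log₂ pᵢ.
−0.35·log₂(0.35) = 0.5301
−0.13·log₂(0.13) = 0.3826
−0.08·log₂(0.08) = 0.2915
−0.44·log₂(0.44) = 0.5211
Sum ≈ 1.7254 → 1.7254 bits.

1.7254 bits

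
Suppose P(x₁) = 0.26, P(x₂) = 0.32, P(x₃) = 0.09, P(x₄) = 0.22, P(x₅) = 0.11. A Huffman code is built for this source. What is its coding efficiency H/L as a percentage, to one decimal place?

Entropy H = −Σ p log₂ p ≈ 2.1748 bits.
Huffman merges: 9/100+11/100→1/5; 1/5+11/50→21/50; 13/50+8/25→29/50; 21/50+29/50→1. L = 11/5 ≈ 2.2000.
Efficiency = H/L = 2.1748/2.2000 = 98.9%.

98.9%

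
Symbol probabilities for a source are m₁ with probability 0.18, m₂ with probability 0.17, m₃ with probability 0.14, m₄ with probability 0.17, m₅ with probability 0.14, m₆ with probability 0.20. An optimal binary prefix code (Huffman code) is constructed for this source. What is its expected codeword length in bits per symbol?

Repeatedly combine the two least-probable nodes; the expected code length is the sum of the merged weights.
merge 7/50 + 7/50 → 7/25
merge 17/100 + 17/100 → 17/50
merge 9/50 + 1/5 → 19/50
merge 7/25 + 17/50 → 31/50
merge 19/50 + 31/50 → 1
L = 7/25 + 17/50 + 19/50 + 31/50 + 1 = 131/50 = 2.62 bits/symbol.

2.62 bits/symbol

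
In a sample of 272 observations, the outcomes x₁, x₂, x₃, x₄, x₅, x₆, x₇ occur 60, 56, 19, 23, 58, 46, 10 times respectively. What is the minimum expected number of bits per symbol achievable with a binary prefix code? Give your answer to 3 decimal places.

Probabilities are the counts divided by 272.
Repeatedly combine the two least-probable nodes; the expected code length is the sum of the merged weights.
merge 5/136 + 19/272 → 29/272
merge 23/272 + 29/272 → 13/68
merge 23/136 + 13/68 → 49/136
merge 7/34 + 29/136 → 57/136
merge 15/68 + 49/136 → 79/136
merge 57/136 + 79/136 → 1
L = 29/272 + 13/68 + 49/136 + 57/136 + 79/136 + 1 = 723/272 ≈ 2.658 bits/symbol.

2.658 bits/symbol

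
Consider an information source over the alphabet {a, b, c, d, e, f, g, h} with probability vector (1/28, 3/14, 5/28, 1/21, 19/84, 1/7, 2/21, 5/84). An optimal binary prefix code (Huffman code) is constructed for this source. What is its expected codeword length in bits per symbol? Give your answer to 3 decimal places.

Repeatedly combine the two least-probable nodes; the expected code length is the sum of the merged weights.
merge 1/28 + 1/21 → 1/12
merge 5/84 + 1/12 → 1/7
merge 2/21 + 1/7 → 5/21
merge 1/7 + 5/28 → 9/28
merge 3/14 + 19/84 → 37/84
merge 5/21 + 9/28 → 47/84
merge 37/84 + 47/84 → 1
L = 1/12 + 1/7 + 5/21 + 9/28 + 37/84 + 47/84 + 1 = 39/14 ≈ 2.786 bits/symbol.

2.786 bits/symbol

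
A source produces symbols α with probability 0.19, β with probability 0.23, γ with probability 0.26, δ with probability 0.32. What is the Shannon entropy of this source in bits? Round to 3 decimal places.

1.974 bits

H = −Σ pᵢ log₂ pᵢ.
−0.19·log₂(0.19) = 0.4552
−0.23·log₂(0.23) = 0.4877
−0.26·log₂(0.26) = 0.5053
−0.32·log₂(0.32) = 0.5260
Sum ≈ 1.9742 → 1.974 bits.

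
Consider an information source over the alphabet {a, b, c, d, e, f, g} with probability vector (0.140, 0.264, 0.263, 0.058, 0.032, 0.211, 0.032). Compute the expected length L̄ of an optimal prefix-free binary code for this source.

Repeatedly combine the two least-probable nodes; the expected code length is the sum of the merged weights.
merge 4/125 + 4/125 → 8/125
merge 29/500 + 8/125 → 61/500
merge 61/500 + 7/50 → 131/500
merge 211/1000 + 131/500 → 473/1000
merge 263/1000 + 33/125 → 527/1000
merge 473/1000 + 527/1000 → 1
L = 8/125 + 61/500 + 131/500 + 473/1000 + 527/1000 + 1 = 306/125 = 2.448 bits/symbol.

2.448 bits/symbol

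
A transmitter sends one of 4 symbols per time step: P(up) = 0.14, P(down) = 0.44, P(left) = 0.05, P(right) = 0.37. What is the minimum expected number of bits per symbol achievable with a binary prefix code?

1.75 bits/symbol

Repeatedly combine the two least-probable nodes; the expected code length is the sum of the merged weights.
merge 1/20 + 7/50 → 19/100
merge 19/100 + 37/100 → 14/25
merge 11/25 + 14/25 → 1
L = 19/100 + 14/25 + 1 = 7/4 = 1.75 bits/symbol.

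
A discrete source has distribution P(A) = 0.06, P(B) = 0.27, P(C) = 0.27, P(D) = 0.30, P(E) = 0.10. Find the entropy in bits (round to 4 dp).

H = −Σ pᵢ log₂ pᵢ.
−0.06·log₂(0.06) = 0.2435
−0.27·log₂(0.27) = 0.5100
−0.27·log₂(0.27) = 0.5100
−0.30·log₂(0.30) = 0.5211
−0.10·log₂(0.10) = 0.3322
Sum ≈ 2.1169 → 2.1169 bits.

2.1169 bits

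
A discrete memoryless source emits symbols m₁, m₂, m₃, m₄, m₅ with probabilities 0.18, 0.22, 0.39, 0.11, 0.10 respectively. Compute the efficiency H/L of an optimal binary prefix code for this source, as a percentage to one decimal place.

Entropy H = −Σ p log₂ p ≈ 2.1382 bits.
Huffman merges: 1/10+11/100→21/100; 9/50+21/100→39/100; 11/50+39/100→61/100; 39/100+61/100→1. L = 221/100 ≈ 2.2100.
Efficiency = H/L = 2.1382/2.2100 = 96.7%.

96.7%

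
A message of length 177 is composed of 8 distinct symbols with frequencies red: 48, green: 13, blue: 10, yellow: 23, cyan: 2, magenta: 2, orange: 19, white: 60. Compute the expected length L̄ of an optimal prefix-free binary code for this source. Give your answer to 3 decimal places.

2.492 bits/symbol

Probabilities are the counts divided by 177.
Repeatedly combine the two least-probable nodes; the expected code length is the sum of the merged weights.
merge 2/177 + 2/177 → 4/177
merge 4/177 + 10/177 → 14/177
merge 13/177 + 14/177 → 9/59
merge 19/177 + 23/177 → 14/59
merge 9/59 + 14/59 → 23/59
merge 16/59 + 20/59 → 36/59
merge 23/59 + 36/59 → 1
L = 4/177 + 14/177 + 9/59 + 14/59 + 23/59 + 36/59 + 1 = 147/59 ≈ 2.492 bits/symbol.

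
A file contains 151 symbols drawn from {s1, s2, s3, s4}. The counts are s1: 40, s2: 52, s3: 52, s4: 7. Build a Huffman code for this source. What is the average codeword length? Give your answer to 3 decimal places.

1.967 bits/symbol

Probabilities are the counts divided by 151.
Repeatedly combine the two least-probable nodes; the expected code length is the sum of the merged weights.
merge 7/151 + 40/151 → 47/151
merge 47/151 + 52/151 → 99/151
merge 52/151 + 99/151 → 1
L = 47/151 + 99/151 + 1 = 297/151 ≈ 1.967 bits/symbol.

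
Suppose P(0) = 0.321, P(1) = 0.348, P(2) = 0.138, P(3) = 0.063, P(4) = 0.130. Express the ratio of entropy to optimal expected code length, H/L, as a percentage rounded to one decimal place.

Entropy H = −Σ p log₂ p ≈ 2.0844 bits.
Huffman merges: 63/1000+13/100→193/1000; 69/500+193/1000→331/1000; 321/1000+331/1000→163/250; 87/250+163/250→1. L = 272/125 ≈ 2.1760.
Efficiency = H/L = 2.0844/2.1760 = 95.8%.

95.8%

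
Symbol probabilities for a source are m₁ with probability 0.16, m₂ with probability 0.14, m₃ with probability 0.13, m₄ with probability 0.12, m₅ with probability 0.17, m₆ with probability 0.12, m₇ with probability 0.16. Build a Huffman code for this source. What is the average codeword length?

2.83 bits/symbol

Repeatedly combine the two least-probable nodes; the expected code length is the sum of the merged weights.
merge 3/25 + 3/25 → 6/25
merge 13/100 + 7/50 → 27/100
merge 4/25 + 4/25 → 8/25
merge 17/100 + 6/25 → 41/100
merge 27/100 + 8/25 → 59/100
merge 41/100 + 59/100 → 1
L = 6/25 + 27/100 + 8/25 + 41/100 + 59/100 + 1 = 283/100 = 2.83 bits/symbol.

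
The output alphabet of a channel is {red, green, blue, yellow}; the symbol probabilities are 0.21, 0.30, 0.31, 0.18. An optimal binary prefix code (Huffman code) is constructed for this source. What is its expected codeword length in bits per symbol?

2 bits/symbol

Repeatedly combine the two least-probable nodes; the expected code length is the sum of the merged weights.
merge 9/50 + 21/100 → 39/100
merge 3/10 + 31/100 → 61/100
merge 39/100 + 61/100 → 1
L = 39/100 + 61/100 + 1 = 2 bits/symbol.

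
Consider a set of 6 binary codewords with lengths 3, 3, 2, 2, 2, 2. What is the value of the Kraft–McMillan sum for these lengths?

1.25

With common denominator 2^3 = 8: Σ 2^(−ℓᵢ) = 1/8 + 1/8 + 2/8 + 2/8 + 2/8 + 2/8 = 10/8 = 1.25.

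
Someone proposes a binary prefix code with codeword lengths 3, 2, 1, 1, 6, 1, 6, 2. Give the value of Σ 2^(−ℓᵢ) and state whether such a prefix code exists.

With common denominator 2^6 = 64: Σ 2^(−ℓᵢ) = 8/64 + 16/64 + 32/64 + 32/64 + 1/64 + 32/64 + 1/64 + 16/64 = 138/64 = 2.15625.
Kraft's inequality requires Σ ≤ 1; here Σ = 2.15625 > 1, so no such prefix code exists.

2.15625; no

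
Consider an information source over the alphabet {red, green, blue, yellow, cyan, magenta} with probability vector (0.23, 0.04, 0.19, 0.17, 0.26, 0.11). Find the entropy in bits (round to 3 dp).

2.419 bits

H = −Σ pᵢ log₂ pᵢ.
−0.23·log₂(0.23) = 0.4877
−0.04·log₂(0.04) = 0.1858
−0.19·log₂(0.19) = 0.4552
−0.17·log₂(0.17) = 0.4346
−0.26·log₂(0.26) = 0.5053
−0.11·log₂(0.11) = 0.3503
Sum ≈ 2.4188 → 2.419 bits.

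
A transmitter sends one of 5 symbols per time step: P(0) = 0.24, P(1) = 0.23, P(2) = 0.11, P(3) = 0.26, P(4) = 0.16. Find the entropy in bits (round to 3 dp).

H = −Σ pᵢ log₂ pᵢ.
−0.24·log₂(0.24) = 0.4941
−0.23·log₂(0.23) = 0.4877
−0.11·log₂(0.11) = 0.3503
−0.26·log₂(0.26) = 0.5053
−0.16·log₂(0.16) = 0.4230
Sum ≈ 2.2604 → 2.260 bits.

2.260 bits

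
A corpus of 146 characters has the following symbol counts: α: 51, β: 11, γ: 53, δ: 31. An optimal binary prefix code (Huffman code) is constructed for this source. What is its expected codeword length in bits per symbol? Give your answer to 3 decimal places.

Probabilities are the counts divided by 146.
Repeatedly combine the two least-probable nodes; the expected code length is the sum of the merged weights.
merge 11/146 + 31/146 → 21/73
merge 21/73 + 51/146 → 93/146
merge 53/146 + 93/146 → 1
L = 21/73 + 93/146 + 1 = 281/146 ≈ 1.925 bits/symbol.

1.925 bits/symbol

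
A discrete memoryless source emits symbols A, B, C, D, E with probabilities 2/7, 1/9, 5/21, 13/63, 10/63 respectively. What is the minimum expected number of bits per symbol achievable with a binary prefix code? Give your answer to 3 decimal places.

Repeatedly combine the two least-probable nodes; the expected code length is the sum of the merged weights.
merge 1/9 + 10/63 → 17/63
merge 13/63 + 5/21 → 4/9
merge 17/63 + 2/7 → 5/9
merge 4/9 + 5/9 → 1
L = 17/63 + 4/9 + 5/9 + 1 = 143/63 ≈ 2.270 bits/symbol.

2.270 bits/symbol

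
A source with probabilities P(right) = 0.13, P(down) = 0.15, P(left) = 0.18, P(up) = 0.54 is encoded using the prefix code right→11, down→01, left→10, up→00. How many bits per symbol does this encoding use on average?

2 bits/symbol

L̄ = Σ pᵢ·ℓᵢ = 0.13·2 + 0.15·2 + 0.18·2 + 0.54·2 = 2 bits/symbol.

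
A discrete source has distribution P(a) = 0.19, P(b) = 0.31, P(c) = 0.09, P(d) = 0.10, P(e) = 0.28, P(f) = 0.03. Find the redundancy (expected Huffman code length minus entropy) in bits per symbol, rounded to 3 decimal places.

Entropy H = −Σ p log₂ p ≈ 2.2899 bits.
Huffman merges: 3/100+9/100→3/25; 1/10+3/25→11/50; 19/100+11/50→41/100; 7/25+31/100→59/100; 41/100+59/100→1. L = 117/50 ≈ 2.3400.
L − H = 2.3400 − 2.2899 = 0.050 bits.

0.050 bits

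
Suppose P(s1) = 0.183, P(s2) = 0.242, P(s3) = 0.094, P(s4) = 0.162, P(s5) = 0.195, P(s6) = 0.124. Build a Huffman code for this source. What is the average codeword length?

Repeatedly combine the two least-probable nodes; the expected code length is the sum of the merged weights.
merge 47/500 + 31/250 → 109/500
merge 81/500 + 183/1000 → 69/200
merge 39/200 + 109/500 → 413/1000
merge 121/500 + 69/200 → 587/1000
merge 413/1000 + 587/1000 → 1
L = 109/500 + 69/200 + 413/1000 + 587/1000 + 1 = 2563/1000 = 2.563 bits/symbol.

2.563 bits/symbol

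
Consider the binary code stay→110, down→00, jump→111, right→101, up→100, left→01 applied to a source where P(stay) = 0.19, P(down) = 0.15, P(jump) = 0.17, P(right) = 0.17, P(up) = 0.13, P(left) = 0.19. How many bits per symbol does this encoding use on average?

L̄ = Σ pᵢ·ℓᵢ = 0.19·3 + 0.15·2 + 0.17·3 + 0.17·3 + 0.13·3 + 0.19·2 = 2.66 bits/symbol.

2.66 bits/symbol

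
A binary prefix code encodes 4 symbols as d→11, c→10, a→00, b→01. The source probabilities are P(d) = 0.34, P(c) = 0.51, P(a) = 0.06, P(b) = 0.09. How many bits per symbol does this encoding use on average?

2 bits/symbol

L̄ = Σ pᵢ·ℓᵢ = 0.34·2 + 0.51·2 + 0.06·2 + 0.09·2 = 2 bits/symbol.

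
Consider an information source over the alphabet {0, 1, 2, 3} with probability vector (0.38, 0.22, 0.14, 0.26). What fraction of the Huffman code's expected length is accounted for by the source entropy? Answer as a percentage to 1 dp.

96.6%

Entropy H = −Σ p log₂ p ≈ 1.9134 bits.
Huffman merges: 7/50+11/50→9/25; 13/50+9/25→31/50; 19/50+31/50→1. L = 99/50 ≈ 1.9800.
Efficiency = H/L = 1.9134/1.9800 = 96.6%.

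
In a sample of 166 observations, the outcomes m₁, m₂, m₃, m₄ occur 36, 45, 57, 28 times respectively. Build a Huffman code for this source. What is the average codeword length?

Probabilities are the counts divided by 166.
Repeatedly combine the two least-probable nodes; the expected code length is the sum of the merged weights.
merge 14/83 + 18/83 → 32/83
merge 45/166 + 57/166 → 51/83
merge 32/83 + 51/83 → 1
L = 32/83 + 51/83 + 1 = 2 bits/symbol.

2 bits/symbol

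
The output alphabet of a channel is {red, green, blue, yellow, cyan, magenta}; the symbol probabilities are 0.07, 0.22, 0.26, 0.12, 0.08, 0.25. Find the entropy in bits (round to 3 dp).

2.413 bits

H = −Σ pᵢ log₂ pᵢ.
−0.07·log₂(0.07) = 0.2686
−0.22·log₂(0.22) = 0.4806
−0.26·log₂(0.26) = 0.5053
−0.12·log₂(0.12) = 0.3671
−0.08·log₂(0.08) = 0.2915
−0.25·log₂(0.25) = 0.5000
Sum ≈ 2.4130 → 2.413 bits.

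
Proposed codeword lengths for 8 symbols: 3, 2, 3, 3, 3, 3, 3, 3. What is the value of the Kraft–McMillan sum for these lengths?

With common denominator 2^3 = 8: Σ 2^(−ℓᵢ) = 1/8 + 2/8 + 1/8 + 1/8 + 1/8 + 1/8 + 1/8 + 1/8 = 9/8 = 1.125.

1.125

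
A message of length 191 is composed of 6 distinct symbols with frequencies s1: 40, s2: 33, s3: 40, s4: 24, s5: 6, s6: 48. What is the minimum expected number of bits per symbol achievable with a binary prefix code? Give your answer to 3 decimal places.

2.487 bits/symbol

Probabilities are the counts divided by 191.
Repeatedly combine the two least-probable nodes; the expected code length is the sum of the merged weights.
merge 6/191 + 24/191 → 30/191
merge 30/191 + 33/191 → 63/191
merge 40/191 + 40/191 → 80/191
merge 48/191 + 63/191 → 111/191
merge 80/191 + 111/191 → 1
L = 30/191 + 63/191 + 80/191 + 111/191 + 1 = 475/191 ≈ 2.487 bits/symbol.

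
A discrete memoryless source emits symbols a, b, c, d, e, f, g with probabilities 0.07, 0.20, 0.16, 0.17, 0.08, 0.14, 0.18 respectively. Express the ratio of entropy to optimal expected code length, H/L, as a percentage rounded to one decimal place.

Entropy H = −Σ p log₂ p ≈ 2.7245 bits.
Huffman merges: 7/100+2/25→3/20; 7/50+3/20→29/100; 4/25+17/100→33/100; 9/50+1/5→19/50; 29/100+33/100→31/50; 19/50+31/50→1. L = 277/100 ≈ 2.7700.
Efficiency = H/L = 2.7245/2.7700 = 98.4%.

98.4%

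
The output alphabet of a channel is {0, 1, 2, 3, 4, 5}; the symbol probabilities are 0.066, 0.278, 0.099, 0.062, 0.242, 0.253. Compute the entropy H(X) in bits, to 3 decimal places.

2.348 bits

H = −Σ pᵢ log₂ pᵢ.
−0.066·log₂(0.066) = 0.2588
−0.278·log₂(0.278) = 0.5134
−0.099·log₂(0.099) = 0.3303
−0.062·log₂(0.062) = 0.2487
−0.242·log₂(0.242) = 0.4954
−0.253·log₂(0.253) = 0.5016
Sum ≈ 2.3483 → 2.348 bits.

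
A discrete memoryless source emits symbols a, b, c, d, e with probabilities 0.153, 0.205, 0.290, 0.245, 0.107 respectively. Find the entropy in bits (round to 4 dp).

2.2431 bits

H = −Σ pᵢ log₂ pᵢ.
−0.153·log₂(0.153) = 0.4144
−0.205·log₂(0.205) = 0.4687
−0.290·log₂(0.290) = 0.5179
−0.245·log₂(0.245) = 0.4971
−0.107·log₂(0.107) = 0.3450
Sum ≈ 2.2431 → 2.2431 bits.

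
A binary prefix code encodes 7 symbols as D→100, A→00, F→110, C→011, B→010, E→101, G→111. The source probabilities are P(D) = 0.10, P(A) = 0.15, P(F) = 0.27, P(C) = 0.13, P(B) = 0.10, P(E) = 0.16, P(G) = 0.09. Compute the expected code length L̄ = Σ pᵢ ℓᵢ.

2.85 bits/symbol

L̄ = Σ pᵢ·ℓᵢ = 0.10·3 + 0.15·2 + 0.27·3 + 0.13·3 + 0.10·3 + 0.16·3 + 0.09·3 = 2.85 bits/symbol.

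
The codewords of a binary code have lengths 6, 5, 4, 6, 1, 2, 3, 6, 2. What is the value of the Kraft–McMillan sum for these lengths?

With common denominator 2^6 = 64: Σ 2^(−ℓᵢ) = 1/64 + 2/64 + 4/64 + 1/64 + 32/64 + 16/64 + 8/64 + 1/64 + 16/64 = 81/64 = 1.265625.

1.265625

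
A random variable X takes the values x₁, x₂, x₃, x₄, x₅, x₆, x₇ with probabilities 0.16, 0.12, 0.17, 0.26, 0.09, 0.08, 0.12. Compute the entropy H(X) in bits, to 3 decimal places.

2.701 bits

H = −Σ pᵢ log₂ pᵢ.
−0.16·log₂(0.16) = 0.4230
−0.12·log₂(0.12) = 0.3671
−0.17·log₂(0.17) = 0.4346
−0.26·log₂(0.26) = 0.5053
−0.09·log₂(0.09) = 0.3127
−0.08·log₂(0.08) = 0.2915
−0.12·log₂(0.12) = 0.3671
Sum ≈ 2.7012 → 2.701 bits.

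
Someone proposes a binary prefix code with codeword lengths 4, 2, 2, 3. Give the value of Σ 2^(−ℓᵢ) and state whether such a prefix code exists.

With common denominator 2^4 = 16: Σ 2^(−ℓᵢ) = 1/16 + 4/16 + 4/16 + 2/16 = 11/16 = 0.6875.
Kraft's inequality requires Σ ≤ 1; here Σ = 0.6875 ≤ 1, so such a prefix code exists.

0.6875; yes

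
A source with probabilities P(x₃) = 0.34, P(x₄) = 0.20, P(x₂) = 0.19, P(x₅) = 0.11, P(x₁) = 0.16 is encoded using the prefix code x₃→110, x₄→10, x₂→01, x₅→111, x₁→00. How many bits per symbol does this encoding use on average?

2.45 bits/symbol

L̄ = Σ pᵢ·ℓᵢ = 0.34·3 + 0.20·2 + 0.19·2 + 0.11·3 + 0.16·2 = 2.45 bits/symbol.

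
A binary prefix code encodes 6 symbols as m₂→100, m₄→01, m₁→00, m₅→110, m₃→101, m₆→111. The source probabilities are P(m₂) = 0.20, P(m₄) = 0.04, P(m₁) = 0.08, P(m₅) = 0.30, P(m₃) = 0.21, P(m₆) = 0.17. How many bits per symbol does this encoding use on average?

2.88 bits/symbol

L̄ = Σ pᵢ·ℓᵢ = 0.20·3 + 0.04·2 + 0.08·2 + 0.30·3 + 0.21·3 + 0.17·3 = 2.88 bits/symbol.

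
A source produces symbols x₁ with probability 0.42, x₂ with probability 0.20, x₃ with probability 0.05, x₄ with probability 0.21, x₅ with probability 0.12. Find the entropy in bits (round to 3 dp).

2.046 bits

H = −Σ pᵢ log₂ pᵢ.
−0.42·log₂(0.42) = 0.5256
−0.20·log₂(0.20) = 0.4644
−0.05·log₂(0.05) = 0.2161
−0.21·log₂(0.21) = 0.4728
−0.12·log₂(0.12) = 0.3671
Sum ≈ 2.0460 → 2.046 bits.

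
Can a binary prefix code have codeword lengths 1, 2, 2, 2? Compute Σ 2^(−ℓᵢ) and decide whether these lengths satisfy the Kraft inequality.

With common denominator 2^2 = 4: Σ 2^(−ℓᵢ) = 2/4 + 1/4 + 1/4 + 1/4 = 5/4 = 1.25.
Kraft's inequality requires Σ ≤ 1; here Σ = 1.25 > 1, so no such prefix code exists.

1.25; no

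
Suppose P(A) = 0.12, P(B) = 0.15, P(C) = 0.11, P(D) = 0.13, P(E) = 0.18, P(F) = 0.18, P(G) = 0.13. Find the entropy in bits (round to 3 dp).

2.784 bits

H = −Σ pᵢ log₂ pᵢ.
−0.12·log₂(0.12) = 0.3671
−0.15·log₂(0.15) = 0.4105
−0.11·log₂(0.11) = 0.3503
−0.13·log₂(0.13) = 0.3826
−0.18·log₂(0.18) = 0.4453
−0.18·log₂(0.18) = 0.4453
−0.13·log₂(0.13) = 0.3826
Sum ≈ 2.7838 → 2.784 bits.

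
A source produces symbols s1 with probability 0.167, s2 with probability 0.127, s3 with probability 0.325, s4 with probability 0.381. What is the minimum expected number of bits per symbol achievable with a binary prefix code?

1.913 bits/symbol

Repeatedly combine the two least-probable nodes; the expected code length is the sum of the merged weights.
merge 127/1000 + 167/1000 → 147/500
merge 147/500 + 13/40 → 619/1000
merge 381/1000 + 619/1000 → 1
L = 147/500 + 619/1000 + 1 = 1913/1000 = 1.913 bits/symbol.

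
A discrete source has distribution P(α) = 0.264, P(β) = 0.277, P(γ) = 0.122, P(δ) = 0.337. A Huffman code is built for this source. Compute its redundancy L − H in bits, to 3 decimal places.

Entropy H = −Σ p log₂ p ≈ 1.9194 bits.
Huffman merges: 61/500+33/125→193/500; 277/1000+337/1000→307/500; 193/500+307/500→1. L = 2 ≈ 2.0000.
L − H = 2.0000 − 1.9194 = 0.081 bits.

0.081 bits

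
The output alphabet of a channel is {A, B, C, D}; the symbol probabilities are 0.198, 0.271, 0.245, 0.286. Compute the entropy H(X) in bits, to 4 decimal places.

1.9867 bits

H = −Σ pᵢ log₂ pᵢ.
−0.198·log₂(0.198) = 0.4626
−0.271·log₂(0.271) = 0.5105
−0.245·log₂(0.245) = 0.4971
−0.286·log₂(0.286) = 0.5165
Sum ≈ 1.9867 → 1.9867 bits.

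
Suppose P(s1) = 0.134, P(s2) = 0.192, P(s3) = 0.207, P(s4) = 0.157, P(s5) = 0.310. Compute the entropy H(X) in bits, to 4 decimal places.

2.2592 bits

H = −Σ pᵢ log₂ pᵢ.
−0.134·log₂(0.134) = 0.3886
−0.192·log₂(0.192) = 0.4571
−0.207·log₂(0.207) = 0.4704
−0.157·log₂(0.157) = 0.4194
−0.310·log₂(0.310) = 0.5238
Sum ≈ 2.2592 → 2.2592 bits.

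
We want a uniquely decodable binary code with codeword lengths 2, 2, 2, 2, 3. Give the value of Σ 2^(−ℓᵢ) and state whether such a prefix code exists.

With common denominator 2^3 = 8: Σ 2^(−ℓᵢ) = 2/8 + 2/8 + 2/8 + 2/8 + 1/8 = 9/8 = 1.125.
Kraft's inequality requires Σ ≤ 1; here Σ = 1.125 > 1, so no such prefix code exists.

1.125; no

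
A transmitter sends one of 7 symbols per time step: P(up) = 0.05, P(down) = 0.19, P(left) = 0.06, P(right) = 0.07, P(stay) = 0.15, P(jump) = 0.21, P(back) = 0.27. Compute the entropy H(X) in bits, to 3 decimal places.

2.577 bits

H = −Σ pᵢ log₂ pᵢ.
−0.05·log₂(0.05) = 0.2161
−0.19·log₂(0.19) = 0.4552
−0.06·log₂(0.06) = 0.2435
−0.07·log₂(0.07) = 0.2686
−0.15·log₂(0.15) = 0.4105
−0.21·log₂(0.21) = 0.4728
−0.27·log₂(0.27) = 0.5100
Sum ≈ 2.5768 → 2.577 bits.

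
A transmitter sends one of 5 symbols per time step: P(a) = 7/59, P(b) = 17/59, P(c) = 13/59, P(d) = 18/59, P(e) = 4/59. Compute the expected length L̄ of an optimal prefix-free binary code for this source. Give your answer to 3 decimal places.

Repeatedly combine the two least-probable nodes; the expected code length is the sum of the merged weights.
merge 4/59 + 7/59 → 11/59
merge 11/59 + 13/59 → 24/59
merge 17/59 + 18/59 → 35/59
merge 24/59 + 35/59 → 1
L = 11/59 + 24/59 + 35/59 + 1 = 129/59 ≈ 2.186 bits/symbol.

2.186 bits/symbol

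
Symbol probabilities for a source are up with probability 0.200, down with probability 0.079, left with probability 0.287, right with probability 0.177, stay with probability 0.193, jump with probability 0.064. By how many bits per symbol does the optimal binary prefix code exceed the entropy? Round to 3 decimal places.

Entropy H = −Σ p log₂ p ≈ 2.4246 bits.
Huffman merges: 8/125+79/1000→143/1000; 143/1000+177/1000→8/25; 193/1000+1/5→393/1000; 287/1000+8/25→607/1000; 393/1000+607/1000→1. L = 2463/1000 ≈ 2.4630.
L − H = 2.4630 − 2.4246 = 0.038 bits.

0.038 bits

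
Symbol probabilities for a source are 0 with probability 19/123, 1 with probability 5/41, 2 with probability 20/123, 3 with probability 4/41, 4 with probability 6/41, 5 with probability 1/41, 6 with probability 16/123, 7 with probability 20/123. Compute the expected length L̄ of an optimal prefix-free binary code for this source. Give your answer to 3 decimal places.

Repeatedly combine the two least-probable nodes; the expected code length is the sum of the merged weights.
merge 1/41 + 4/41 → 5/41
merge 5/41 + 5/41 → 10/41
merge 16/123 + 6/41 → 34/123
merge 19/123 + 20/123 → 13/41
merge 20/123 + 10/41 → 50/123
merge 34/123 + 13/41 → 73/123
merge 50/123 + 73/123 → 1
L = 5/41 + 10/41 + 34/123 + 13/41 + 50/123 + 73/123 + 1 = 364/123 ≈ 2.959 bits/symbol.

2.959 bits/symbol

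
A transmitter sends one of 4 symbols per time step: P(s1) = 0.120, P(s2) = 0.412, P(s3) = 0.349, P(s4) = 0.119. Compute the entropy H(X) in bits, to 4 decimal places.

1.7896 bits

H = −Σ pᵢ log₂ pᵢ.
−0.120·log₂(0.120) = 0.3671
−0.412·log₂(0.412) = 0.5271
−0.349·log₂(0.349) = 0.5300
−0.119·log₂(0.119) = 0.3654
Sum ≈ 1.7896 → 1.7896 bits.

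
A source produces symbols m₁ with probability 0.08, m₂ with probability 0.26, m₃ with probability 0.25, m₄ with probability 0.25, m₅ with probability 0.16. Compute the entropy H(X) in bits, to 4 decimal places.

2.2198 bits

H = −Σ pᵢ log₂ pᵢ.
−0.08·log₂(0.08) = 0.2915
−0.26·log₂(0.26) = 0.5053
−0.25·log₂(0.25) = 0.5000
−0.25·log₂(0.25) = 0.5000
−0.16·log₂(0.16) = 0.4230
Sum ≈ 2.2198 → 2.2198 bits.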